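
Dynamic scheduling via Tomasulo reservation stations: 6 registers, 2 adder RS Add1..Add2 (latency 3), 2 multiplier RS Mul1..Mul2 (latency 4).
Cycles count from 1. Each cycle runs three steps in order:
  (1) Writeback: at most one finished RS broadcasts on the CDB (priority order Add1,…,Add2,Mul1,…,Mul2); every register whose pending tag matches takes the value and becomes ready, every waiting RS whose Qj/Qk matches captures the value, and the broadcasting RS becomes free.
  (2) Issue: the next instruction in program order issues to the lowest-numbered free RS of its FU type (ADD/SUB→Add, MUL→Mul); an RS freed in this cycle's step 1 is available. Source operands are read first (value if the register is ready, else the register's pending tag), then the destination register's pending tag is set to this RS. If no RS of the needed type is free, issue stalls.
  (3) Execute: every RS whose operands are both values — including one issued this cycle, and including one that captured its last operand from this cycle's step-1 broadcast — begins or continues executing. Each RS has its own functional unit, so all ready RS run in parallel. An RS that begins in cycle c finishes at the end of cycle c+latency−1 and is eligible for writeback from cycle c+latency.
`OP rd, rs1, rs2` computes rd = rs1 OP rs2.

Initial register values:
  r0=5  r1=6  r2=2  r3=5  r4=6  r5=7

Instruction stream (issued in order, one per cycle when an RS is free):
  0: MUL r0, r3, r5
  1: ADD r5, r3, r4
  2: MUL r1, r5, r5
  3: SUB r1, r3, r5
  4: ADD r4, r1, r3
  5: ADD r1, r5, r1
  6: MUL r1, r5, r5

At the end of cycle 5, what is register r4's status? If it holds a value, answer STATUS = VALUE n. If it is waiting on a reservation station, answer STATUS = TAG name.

STATUS = TAG Add1

  c1: issue MUL r0<-Mul1  regs: r0:Mul1,r1:6,r2:2,r3:5,r4:6,r5:7
  c2: issue ADD r5<-Add1  regs: r0:Mul1,r1:6,r2:2,r3:5,r4:6,r5:Add1
  c3: issue MUL r1<-Mul2  regs: r0:Mul1,r1:Mul2,r2:2,r3:5,r4:6,r5:Add1
  c4: issue SUB r1<-Add2  regs: r0:Mul1,r1:Add2,r2:2,r3:5,r4:6,r5:Add1
  c5: CDB Add1=11; issue ADD r4<-Add1  regs: r0:Mul1,r1:Add2,r2:2,r3:5,r4:Add1,r5:11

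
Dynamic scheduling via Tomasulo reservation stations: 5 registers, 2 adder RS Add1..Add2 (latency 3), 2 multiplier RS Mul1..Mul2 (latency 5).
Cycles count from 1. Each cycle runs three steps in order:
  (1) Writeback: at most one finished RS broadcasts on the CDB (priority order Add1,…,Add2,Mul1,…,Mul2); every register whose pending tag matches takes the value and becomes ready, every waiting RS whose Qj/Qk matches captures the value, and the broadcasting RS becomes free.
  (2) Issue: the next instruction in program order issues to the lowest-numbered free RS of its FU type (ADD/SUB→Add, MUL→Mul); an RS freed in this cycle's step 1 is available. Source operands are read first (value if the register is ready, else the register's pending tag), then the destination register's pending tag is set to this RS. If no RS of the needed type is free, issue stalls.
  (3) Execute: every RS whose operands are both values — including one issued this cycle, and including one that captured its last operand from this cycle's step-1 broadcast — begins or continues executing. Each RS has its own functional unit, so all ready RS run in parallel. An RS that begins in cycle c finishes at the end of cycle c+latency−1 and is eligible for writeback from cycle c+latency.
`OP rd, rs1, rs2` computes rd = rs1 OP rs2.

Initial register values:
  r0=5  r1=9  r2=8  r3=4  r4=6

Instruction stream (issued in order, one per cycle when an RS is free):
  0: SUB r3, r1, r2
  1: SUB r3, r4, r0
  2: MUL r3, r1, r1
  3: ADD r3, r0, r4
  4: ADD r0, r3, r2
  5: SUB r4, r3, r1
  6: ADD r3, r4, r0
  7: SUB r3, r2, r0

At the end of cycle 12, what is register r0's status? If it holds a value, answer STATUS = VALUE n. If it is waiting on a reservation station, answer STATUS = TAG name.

  c1: issue SUB r3<-Add1  regs: r0:5,r1:9,r2:8,r3:Add1,r4:6
  c2: issue SUB r3<-Add2  regs: r0:5,r1:9,r2:8,r3:Add2,r4:6
  c3: issue MUL r3<-Mul1  regs: r0:5,r1:9,r2:8,r3:Mul1,r4:6
  c4: CDB Add1=1; issue ADD r3<-Add1  regs: r0:5,r1:9,r2:8,r3:Add1,r4:6
  c5: CDB Add2=1; issue ADD r0<-Add2  regs: r0:Add2,r1:9,r2:8,r3:Add1,r4:6
  c6: stall  regs: r0:Add2,r1:9,r2:8,r3:Add1,r4:6
  c7: CDB Add1=11; issue SUB r4<-Add1  regs: r0:Add2,r1:9,r2:8,r3:11,r4:Add1
  c8: CDB Mul1=81; stall  regs: r0:Add2,r1:9,r2:8,r3:11,r4:Add1
  c9: stall  regs: r0:Add2,r1:9,r2:8,r3:11,r4:Add1
  c10: CDB Add1=2; issue ADD r3<-Add1  regs: r0:Add2,r1:9,r2:8,r3:Add1,r4:2
  c11: CDB Add2=19; issue SUB r3<-Add2  regs: r0:19,r1:9,r2:8,r3:Add2,r4:2
  c12: -  regs: r0:19,r1:9,r2:8,r3:Add2,r4:2

STATUS = VALUE 19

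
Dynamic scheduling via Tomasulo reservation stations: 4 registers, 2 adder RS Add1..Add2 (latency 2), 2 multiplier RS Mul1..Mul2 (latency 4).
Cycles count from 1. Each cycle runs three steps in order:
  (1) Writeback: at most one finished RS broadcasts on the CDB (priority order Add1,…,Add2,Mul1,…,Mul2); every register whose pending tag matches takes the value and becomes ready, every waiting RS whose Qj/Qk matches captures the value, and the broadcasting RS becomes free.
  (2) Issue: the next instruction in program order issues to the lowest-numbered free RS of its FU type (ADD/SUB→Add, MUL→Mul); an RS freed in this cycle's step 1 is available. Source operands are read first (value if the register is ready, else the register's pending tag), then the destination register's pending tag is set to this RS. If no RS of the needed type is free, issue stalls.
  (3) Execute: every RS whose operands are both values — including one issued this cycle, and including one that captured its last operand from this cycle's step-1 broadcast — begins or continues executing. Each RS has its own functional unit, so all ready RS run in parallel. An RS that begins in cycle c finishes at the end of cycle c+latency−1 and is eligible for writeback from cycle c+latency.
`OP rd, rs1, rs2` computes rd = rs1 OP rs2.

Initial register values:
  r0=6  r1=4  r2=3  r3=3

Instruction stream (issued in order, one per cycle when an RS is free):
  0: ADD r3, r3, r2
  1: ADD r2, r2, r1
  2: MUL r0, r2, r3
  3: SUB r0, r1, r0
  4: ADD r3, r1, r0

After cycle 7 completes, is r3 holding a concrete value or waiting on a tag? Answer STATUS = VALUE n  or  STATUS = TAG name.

STATUS = TAG Add2

c1: issue ADD r3<-Add1 | r0:6,r1:4,r2:3,r3:Add1
c2: issue ADD r2<-Add2 | r0:6,r1:4,r2:Add2,r3:Add1
c3: CDB Add1=6; issue MUL r0<-Mul1 | r0:Mul1,r1:4,r2:Add2,r3:6
c4: CDB Add2=7; issue SUB r0<-Add1 | r0:Add1,r1:4,r2:7,r3:6
c5: issue ADD r3<-Add2 | r0:Add1,r1:4,r2:7,r3:Add2
c6: - | r0:Add1,r1:4,r2:7,r3:Add2
c7: - | r0:Add1,r1:4,r2:7,r3:Add2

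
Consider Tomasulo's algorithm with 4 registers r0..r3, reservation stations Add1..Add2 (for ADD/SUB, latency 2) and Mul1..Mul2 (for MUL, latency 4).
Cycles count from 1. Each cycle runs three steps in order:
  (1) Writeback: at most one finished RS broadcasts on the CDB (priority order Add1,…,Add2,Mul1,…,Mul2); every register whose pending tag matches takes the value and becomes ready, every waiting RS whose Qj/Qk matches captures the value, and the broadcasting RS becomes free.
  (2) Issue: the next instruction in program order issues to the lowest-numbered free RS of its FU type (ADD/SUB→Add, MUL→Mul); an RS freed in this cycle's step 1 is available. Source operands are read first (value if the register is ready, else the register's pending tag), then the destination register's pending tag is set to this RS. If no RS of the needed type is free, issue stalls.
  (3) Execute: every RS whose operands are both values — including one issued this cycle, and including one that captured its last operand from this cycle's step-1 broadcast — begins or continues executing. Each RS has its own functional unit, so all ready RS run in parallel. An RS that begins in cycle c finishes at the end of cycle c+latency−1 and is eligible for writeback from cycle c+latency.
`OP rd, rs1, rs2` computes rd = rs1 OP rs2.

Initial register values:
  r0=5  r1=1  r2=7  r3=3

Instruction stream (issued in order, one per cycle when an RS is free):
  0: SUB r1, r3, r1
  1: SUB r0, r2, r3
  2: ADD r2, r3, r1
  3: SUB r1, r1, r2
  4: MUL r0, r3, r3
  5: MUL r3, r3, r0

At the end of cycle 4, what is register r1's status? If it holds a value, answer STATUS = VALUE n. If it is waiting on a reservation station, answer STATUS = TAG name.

STATUS = TAG Add2

  c1: issue SUB r1<-Add1  regs: r0:5,r1:Add1,r2:7,r3:3
  c2: issue SUB r0<-Add2  regs: r0:Add2,r1:Add1,r2:7,r3:3
  c3: CDB Add1=2; issue ADD r2<-Add1  regs: r0:Add2,r1:2,r2:Add1,r3:3
  c4: CDB Add2=4; issue SUB r1<-Add2  regs: r0:4,r1:Add2,r2:Add1,r3:3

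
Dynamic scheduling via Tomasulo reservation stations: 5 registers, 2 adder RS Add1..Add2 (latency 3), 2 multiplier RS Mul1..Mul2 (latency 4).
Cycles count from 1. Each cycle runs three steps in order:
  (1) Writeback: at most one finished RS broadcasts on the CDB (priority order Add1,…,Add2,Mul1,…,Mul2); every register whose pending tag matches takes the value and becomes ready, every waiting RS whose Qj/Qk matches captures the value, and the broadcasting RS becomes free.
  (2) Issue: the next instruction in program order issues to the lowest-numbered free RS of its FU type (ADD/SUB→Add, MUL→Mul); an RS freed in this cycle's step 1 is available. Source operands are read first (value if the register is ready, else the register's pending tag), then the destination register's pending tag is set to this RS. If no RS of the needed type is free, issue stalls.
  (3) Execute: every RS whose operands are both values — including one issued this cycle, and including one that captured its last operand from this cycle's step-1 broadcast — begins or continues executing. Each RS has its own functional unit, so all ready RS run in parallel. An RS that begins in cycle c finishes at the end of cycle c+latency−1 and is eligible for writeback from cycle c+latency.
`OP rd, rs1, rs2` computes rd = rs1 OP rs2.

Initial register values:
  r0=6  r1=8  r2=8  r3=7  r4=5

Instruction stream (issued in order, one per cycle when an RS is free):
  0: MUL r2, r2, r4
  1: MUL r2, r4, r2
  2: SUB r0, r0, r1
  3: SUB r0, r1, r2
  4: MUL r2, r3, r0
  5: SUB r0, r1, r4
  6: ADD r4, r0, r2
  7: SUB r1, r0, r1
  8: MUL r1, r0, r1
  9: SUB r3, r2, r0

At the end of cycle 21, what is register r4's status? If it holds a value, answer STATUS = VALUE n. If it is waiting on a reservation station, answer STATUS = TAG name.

c1: issue MUL r2<-Mul1 | r0:6,r1:8,r2:Mul1,r3:7,r4:5
c2: issue MUL r2<-Mul2 | r0:6,r1:8,r2:Mul2,r3:7,r4:5
c3: issue SUB r0<-Add1 | r0:Add1,r1:8,r2:Mul2,r3:7,r4:5
c4: issue SUB r0<-Add2 | r0:Add2,r1:8,r2:Mul2,r3:7,r4:5
c5: CDB Mul1=40; issue MUL r2<-Mul1 | r0:Add2,r1:8,r2:Mul1,r3:7,r4:5
c6: CDB Add1=-2; issue SUB r0<-Add1 | r0:Add1,r1:8,r2:Mul1,r3:7,r4:5
c7: stall | r0:Add1,r1:8,r2:Mul1,r3:7,r4:5
c8: stall | r0:Add1,r1:8,r2:Mul1,r3:7,r4:5
c9: CDB Add1=3; issue ADD r4<-Add1 | r0:3,r1:8,r2:Mul1,r3:7,r4:Add1
c10: CDB Mul2=200; stall | r0:3,r1:8,r2:Mul1,r3:7,r4:Add1
c11: stall | r0:3,r1:8,r2:Mul1,r3:7,r4:Add1
c12: stall | r0:3,r1:8,r2:Mul1,r3:7,r4:Add1
c13: CDB Add2=-192; issue SUB r1<-Add2 | r0:3,r1:Add2,r2:Mul1,r3:7,r4:Add1
c14: issue MUL r1<-Mul2 | r0:3,r1:Mul2,r2:Mul1,r3:7,r4:Add1
c15: stall | r0:3,r1:Mul2,r2:Mul1,r3:7,r4:Add1
c16: CDB Add2=-5; issue SUB r3<-Add2 | r0:3,r1:Mul2,r2:Mul1,r3:Add2,r4:Add1
c17: CDB Mul1=-1344 | r0:3,r1:Mul2,r2:-1344,r3:Add2,r4:Add1
c18: - | r0:3,r1:Mul2,r2:-1344,r3:Add2,r4:Add1
c19: - | r0:3,r1:Mul2,r2:-1344,r3:Add2,r4:Add1
c20: CDB Add1=-1341 | r0:3,r1:Mul2,r2:-1344,r3:Add2,r4:-1341
c21: CDB Add2=-1347 | r0:3,r1:Mul2,r2:-1344,r3:-1347,r4:-1341

STATUS = VALUE -1341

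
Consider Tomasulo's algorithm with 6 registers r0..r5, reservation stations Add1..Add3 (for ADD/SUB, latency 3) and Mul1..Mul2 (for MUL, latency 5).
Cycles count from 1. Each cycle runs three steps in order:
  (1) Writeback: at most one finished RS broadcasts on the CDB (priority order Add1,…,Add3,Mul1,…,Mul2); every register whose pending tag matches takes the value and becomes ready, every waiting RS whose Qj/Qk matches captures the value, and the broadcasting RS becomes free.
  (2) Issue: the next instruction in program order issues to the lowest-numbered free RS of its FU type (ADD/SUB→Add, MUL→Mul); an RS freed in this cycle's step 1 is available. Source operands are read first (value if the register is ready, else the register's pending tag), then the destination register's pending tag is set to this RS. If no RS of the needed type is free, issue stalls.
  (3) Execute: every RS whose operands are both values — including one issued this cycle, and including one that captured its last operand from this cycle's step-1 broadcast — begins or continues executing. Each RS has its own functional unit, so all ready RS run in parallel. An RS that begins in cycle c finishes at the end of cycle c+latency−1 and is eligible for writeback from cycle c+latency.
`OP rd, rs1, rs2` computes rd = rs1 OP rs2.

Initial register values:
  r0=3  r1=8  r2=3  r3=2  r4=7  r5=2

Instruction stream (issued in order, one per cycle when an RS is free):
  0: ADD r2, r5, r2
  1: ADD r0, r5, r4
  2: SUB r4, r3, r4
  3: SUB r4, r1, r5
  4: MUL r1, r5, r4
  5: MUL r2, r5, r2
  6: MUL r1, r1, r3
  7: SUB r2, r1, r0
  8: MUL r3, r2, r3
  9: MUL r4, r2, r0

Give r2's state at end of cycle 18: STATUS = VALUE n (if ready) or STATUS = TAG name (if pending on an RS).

c1: issue ADD r2<-Add1 | r0:3,r1:8,r2:Add1,r3:2,r4:7,r5:2
c2: issue ADD r0<-Add2 | r0:Add2,r1:8,r2:Add1,r3:2,r4:7,r5:2
c3: issue SUB r4<-Add3 | r0:Add2,r1:8,r2:Add1,r3:2,r4:Add3,r5:2
c4: CDB Add1=5; issue SUB r4<-Add1 | r0:Add2,r1:8,r2:5,r3:2,r4:Add1,r5:2
c5: CDB Add2=9; issue MUL r1<-Mul1 | r0:9,r1:Mul1,r2:5,r3:2,r4:Add1,r5:2
c6: CDB Add3=-5; issue MUL r2<-Mul2 | r0:9,r1:Mul1,r2:Mul2,r3:2,r4:Add1,r5:2
c7: CDB Add1=6; stall | r0:9,r1:Mul1,r2:Mul2,r3:2,r4:6,r5:2
c8: stall | r0:9,r1:Mul1,r2:Mul2,r3:2,r4:6,r5:2
c9: stall | r0:9,r1:Mul1,r2:Mul2,r3:2,r4:6,r5:2
c10: stall | r0:9,r1:Mul1,r2:Mul2,r3:2,r4:6,r5:2
c11: CDB Mul2=10; issue MUL r1<-Mul2 | r0:9,r1:Mul2,r2:10,r3:2,r4:6,r5:2
c12: CDB Mul1=12; issue SUB r2<-Add1 | r0:9,r1:Mul2,r2:Add1,r3:2,r4:6,r5:2
c13: issue MUL r3<-Mul1 | r0:9,r1:Mul2,r2:Add1,r3:Mul1,r4:6,r5:2
c14: stall | r0:9,r1:Mul2,r2:Add1,r3:Mul1,r4:6,r5:2
c15: stall | r0:9,r1:Mul2,r2:Add1,r3:Mul1,r4:6,r5:2
c16: stall | r0:9,r1:Mul2,r2:Add1,r3:Mul1,r4:6,r5:2
c17: CDB Mul2=24; issue MUL r4<-Mul2 | r0:9,r1:24,r2:Add1,r3:Mul1,r4:Mul2,r5:2
c18: - | r0:9,r1:24,r2:Add1,r3:Mul1,r4:Mul2,r5:2

STATUS = TAG Add1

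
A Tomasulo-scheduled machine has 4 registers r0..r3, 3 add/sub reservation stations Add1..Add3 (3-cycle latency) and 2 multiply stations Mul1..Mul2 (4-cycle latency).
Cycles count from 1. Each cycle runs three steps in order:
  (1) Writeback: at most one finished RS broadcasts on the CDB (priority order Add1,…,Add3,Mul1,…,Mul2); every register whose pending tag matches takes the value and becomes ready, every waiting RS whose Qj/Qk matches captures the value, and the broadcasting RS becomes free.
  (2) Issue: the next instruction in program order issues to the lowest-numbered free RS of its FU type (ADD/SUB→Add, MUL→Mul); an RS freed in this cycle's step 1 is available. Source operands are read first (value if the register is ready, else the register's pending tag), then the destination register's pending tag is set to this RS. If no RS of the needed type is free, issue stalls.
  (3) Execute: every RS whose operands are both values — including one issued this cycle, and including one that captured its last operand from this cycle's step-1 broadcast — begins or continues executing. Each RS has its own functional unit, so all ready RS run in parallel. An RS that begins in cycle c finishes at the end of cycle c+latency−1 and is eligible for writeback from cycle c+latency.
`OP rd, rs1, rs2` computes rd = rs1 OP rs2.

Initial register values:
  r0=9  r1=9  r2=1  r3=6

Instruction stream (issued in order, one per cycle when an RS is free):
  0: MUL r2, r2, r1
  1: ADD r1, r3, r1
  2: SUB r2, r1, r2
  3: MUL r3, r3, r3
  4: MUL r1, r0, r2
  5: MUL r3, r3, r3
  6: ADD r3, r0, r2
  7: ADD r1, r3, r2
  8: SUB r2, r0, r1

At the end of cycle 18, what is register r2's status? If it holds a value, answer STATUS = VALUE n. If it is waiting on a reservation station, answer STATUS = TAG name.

cycle 1: issue MUL r2<-Mul1 // r0:9,r1:9,r2:Mul1,r3:6
cycle 2: issue ADD r1<-Add1 // r0:9,r1:Add1,r2:Mul1,r3:6
cycle 3: issue SUB r2<-Add2 // r0:9,r1:Add1,r2:Add2,r3:6
cycle 4: issue MUL r3<-Mul2 // r0:9,r1:Add1,r2:Add2,r3:Mul2
cycle 5: CDB Add1=15; stall // r0:9,r1:15,r2:Add2,r3:Mul2
cycle 6: CDB Mul1=9; issue MUL r1<-Mul1 // r0:9,r1:Mul1,r2:Add2,r3:Mul2
cycle 7: stall // r0:9,r1:Mul1,r2:Add2,r3:Mul2
cycle 8: CDB Mul2=36; issue MUL r3<-Mul2 // r0:9,r1:Mul1,r2:Add2,r3:Mul2
cycle 9: CDB Add2=6; issue ADD r3<-Add1 // r0:9,r1:Mul1,r2:6,r3:Add1
cycle 10: issue ADD r1<-Add2 // r0:9,r1:Add2,r2:6,r3:Add1
cycle 11: issue SUB r2<-Add3 // r0:9,r1:Add2,r2:Add3,r3:Add1
cycle 12: CDB Add1=15 // r0:9,r1:Add2,r2:Add3,r3:15
cycle 13: CDB Mul1=54 // r0:9,r1:Add2,r2:Add3,r3:15
cycle 14: CDB Mul2=1296 // r0:9,r1:Add2,r2:Add3,r3:15
cycle 15: CDB Add2=21 // r0:9,r1:21,r2:Add3,r3:15
cycle 16: - // r0:9,r1:21,r2:Add3,r3:15
cycle 17: - // r0:9,r1:21,r2:Add3,r3:15
cycle 18: CDB Add3=-12 // r0:9,r1:21,r2:-12,r3:15

STATUS = VALUE -12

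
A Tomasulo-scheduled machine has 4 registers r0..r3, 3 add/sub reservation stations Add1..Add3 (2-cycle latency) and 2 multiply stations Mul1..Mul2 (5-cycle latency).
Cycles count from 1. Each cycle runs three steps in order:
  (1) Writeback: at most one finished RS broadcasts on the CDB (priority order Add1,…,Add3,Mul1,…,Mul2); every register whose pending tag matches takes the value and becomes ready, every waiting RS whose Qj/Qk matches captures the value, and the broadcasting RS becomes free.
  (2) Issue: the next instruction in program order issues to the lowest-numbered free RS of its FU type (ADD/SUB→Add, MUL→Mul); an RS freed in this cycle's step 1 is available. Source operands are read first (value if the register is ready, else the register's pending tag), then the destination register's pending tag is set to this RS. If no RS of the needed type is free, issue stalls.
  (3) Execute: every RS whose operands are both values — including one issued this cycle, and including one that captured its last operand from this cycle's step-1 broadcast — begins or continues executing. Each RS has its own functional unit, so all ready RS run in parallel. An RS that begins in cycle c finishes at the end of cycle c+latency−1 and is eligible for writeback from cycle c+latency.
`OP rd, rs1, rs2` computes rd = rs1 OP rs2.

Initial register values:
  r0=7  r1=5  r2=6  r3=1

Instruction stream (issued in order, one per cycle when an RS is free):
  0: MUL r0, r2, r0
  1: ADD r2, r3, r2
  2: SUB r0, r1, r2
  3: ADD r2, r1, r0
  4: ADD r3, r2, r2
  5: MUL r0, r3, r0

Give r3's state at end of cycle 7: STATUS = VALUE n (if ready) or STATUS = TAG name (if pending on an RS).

STATUS = TAG Add3

c1: issue MUL r0<-Mul1 | r0:Mul1,r1:5,r2:6,r3:1
c2: issue ADD r2<-Add1 | r0:Mul1,r1:5,r2:Add1,r3:1
c3: issue SUB r0<-Add2 | r0:Add2,r1:5,r2:Add1,r3:1
c4: CDB Add1=7; issue ADD r2<-Add1 | r0:Add2,r1:5,r2:Add1,r3:1
c5: issue ADD r3<-Add3 | r0:Add2,r1:5,r2:Add1,r3:Add3
c6: CDB Add2=-2; issue MUL r0<-Mul2 | r0:Mul2,r1:5,r2:Add1,r3:Add3
c7: CDB Mul1=42 | r0:Mul2,r1:5,r2:Add1,r3:Add3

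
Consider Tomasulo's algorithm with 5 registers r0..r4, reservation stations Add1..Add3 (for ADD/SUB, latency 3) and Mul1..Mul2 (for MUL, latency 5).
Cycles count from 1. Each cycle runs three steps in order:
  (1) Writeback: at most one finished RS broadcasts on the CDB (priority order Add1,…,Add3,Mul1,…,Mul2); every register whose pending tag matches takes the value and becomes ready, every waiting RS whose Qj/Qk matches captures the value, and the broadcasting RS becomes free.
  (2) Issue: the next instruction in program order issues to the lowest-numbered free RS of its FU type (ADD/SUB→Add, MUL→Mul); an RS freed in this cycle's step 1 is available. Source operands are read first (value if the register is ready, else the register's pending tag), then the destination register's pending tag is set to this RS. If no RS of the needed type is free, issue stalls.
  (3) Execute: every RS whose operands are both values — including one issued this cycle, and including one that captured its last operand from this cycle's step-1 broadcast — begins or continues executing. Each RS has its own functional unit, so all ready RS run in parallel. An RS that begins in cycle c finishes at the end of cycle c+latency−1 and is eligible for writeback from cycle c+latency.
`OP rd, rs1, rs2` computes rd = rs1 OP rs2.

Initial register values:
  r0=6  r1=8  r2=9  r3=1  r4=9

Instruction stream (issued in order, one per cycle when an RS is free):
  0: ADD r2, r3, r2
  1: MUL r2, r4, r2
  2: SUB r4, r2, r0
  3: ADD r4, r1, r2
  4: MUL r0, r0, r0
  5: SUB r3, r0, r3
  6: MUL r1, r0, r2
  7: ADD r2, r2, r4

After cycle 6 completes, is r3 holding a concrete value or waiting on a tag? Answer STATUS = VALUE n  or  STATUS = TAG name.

c1: issue ADD r2<-Add1 | r0:6,r1:8,r2:Add1,r3:1,r4:9
c2: issue MUL r2<-Mul1 | r0:6,r1:8,r2:Mul1,r3:1,r4:9
c3: issue SUB r4<-Add2 | r0:6,r1:8,r2:Mul1,r3:1,r4:Add2
c4: CDB Add1=10; issue ADD r4<-Add1 | r0:6,r1:8,r2:Mul1,r3:1,r4:Add1
c5: issue MUL r0<-Mul2 | r0:Mul2,r1:8,r2:Mul1,r3:1,r4:Add1
c6: issue SUB r3<-Add3 | r0:Mul2,r1:8,r2:Mul1,r3:Add3,r4:Add1

STATUS = TAG Add3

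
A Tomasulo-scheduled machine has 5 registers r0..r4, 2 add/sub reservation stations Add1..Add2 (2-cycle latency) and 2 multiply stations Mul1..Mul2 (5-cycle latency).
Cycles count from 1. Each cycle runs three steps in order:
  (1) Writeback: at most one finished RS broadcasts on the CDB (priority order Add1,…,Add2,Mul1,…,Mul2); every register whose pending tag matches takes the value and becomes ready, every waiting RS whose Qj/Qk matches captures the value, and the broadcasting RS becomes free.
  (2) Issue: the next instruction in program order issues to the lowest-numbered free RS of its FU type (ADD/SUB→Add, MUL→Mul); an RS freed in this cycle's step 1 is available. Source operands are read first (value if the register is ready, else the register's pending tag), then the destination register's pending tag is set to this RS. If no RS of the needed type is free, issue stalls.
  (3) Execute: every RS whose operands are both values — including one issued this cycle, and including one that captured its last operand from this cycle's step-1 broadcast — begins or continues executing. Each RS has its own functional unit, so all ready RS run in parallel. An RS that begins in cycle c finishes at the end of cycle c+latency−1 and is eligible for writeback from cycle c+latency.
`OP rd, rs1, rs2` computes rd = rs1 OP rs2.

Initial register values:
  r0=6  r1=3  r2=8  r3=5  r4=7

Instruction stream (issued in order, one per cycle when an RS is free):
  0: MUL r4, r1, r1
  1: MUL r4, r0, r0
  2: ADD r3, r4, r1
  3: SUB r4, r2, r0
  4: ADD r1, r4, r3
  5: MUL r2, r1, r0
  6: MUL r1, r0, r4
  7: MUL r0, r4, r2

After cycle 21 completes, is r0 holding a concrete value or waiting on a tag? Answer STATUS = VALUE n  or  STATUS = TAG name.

c1: issue MUL r4<-Mul1 | r0:6,r1:3,r2:8,r3:5,r4:Mul1
c2: issue MUL r4<-Mul2 | r0:6,r1:3,r2:8,r3:5,r4:Mul2
c3: issue ADD r3<-Add1 | r0:6,r1:3,r2:8,r3:Add1,r4:Mul2
c4: issue SUB r4<-Add2 | r0:6,r1:3,r2:8,r3:Add1,r4:Add2
c5: stall | r0:6,r1:3,r2:8,r3:Add1,r4:Add2
c6: CDB Add2=2; issue ADD r1<-Add2 | r0:6,r1:Add2,r2:8,r3:Add1,r4:2
c7: CDB Mul1=9; issue MUL r2<-Mul1 | r0:6,r1:Add2,r2:Mul1,r3:Add1,r4:2
c8: CDB Mul2=36; issue MUL r1<-Mul2 | r0:6,r1:Mul2,r2:Mul1,r3:Add1,r4:2
c9: stall | r0:6,r1:Mul2,r2:Mul1,r3:Add1,r4:2
c10: CDB Add1=39; stall | r0:6,r1:Mul2,r2:Mul1,r3:39,r4:2
c11: stall | r0:6,r1:Mul2,r2:Mul1,r3:39,r4:2
c12: CDB Add2=41; stall | r0:6,r1:Mul2,r2:Mul1,r3:39,r4:2
c13: CDB Mul2=12; issue MUL r0<-Mul2 | r0:Mul2,r1:12,r2:Mul1,r3:39,r4:2
c14: - | r0:Mul2,r1:12,r2:Mul1,r3:39,r4:2
c15: - | r0:Mul2,r1:12,r2:Mul1,r3:39,r4:2
c16: - | r0:Mul2,r1:12,r2:Mul1,r3:39,r4:2
c17: CDB Mul1=246 | r0:Mul2,r1:12,r2:246,r3:39,r4:2
c18: - | r0:Mul2,r1:12,r2:246,r3:39,r4:2
c19: - | r0:Mul2,r1:12,r2:246,r3:39,r4:2
c20: - | r0:Mul2,r1:12,r2:246,r3:39,r4:2
c21: - | r0:Mul2,r1:12,r2:246,r3:39,r4:2

STATUS = TAG Mul2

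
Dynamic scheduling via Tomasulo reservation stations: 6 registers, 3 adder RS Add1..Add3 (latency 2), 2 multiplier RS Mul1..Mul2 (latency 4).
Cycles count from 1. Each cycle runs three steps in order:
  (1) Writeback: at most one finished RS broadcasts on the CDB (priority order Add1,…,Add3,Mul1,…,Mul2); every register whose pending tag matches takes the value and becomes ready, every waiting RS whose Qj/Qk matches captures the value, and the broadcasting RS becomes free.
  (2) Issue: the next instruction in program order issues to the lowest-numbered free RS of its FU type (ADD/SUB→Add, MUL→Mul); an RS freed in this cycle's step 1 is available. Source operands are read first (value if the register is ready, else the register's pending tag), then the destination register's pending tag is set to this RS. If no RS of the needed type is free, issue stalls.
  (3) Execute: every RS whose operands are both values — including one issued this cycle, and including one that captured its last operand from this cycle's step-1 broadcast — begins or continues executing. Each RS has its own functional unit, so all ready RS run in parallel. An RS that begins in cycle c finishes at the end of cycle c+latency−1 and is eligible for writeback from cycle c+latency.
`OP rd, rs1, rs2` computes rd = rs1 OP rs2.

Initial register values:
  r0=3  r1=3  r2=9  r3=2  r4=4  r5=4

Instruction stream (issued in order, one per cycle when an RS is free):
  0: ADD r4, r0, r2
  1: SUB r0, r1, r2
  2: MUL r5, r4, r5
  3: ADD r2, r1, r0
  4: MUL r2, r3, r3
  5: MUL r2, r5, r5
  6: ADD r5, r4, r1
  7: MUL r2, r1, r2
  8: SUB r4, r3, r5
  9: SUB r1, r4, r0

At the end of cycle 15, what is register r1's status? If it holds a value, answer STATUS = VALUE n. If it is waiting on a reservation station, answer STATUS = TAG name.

STATUS = VALUE -7

  c1: issue ADD r4<-Add1  regs: r0:3,r1:3,r2:9,r3:2,r4:Add1,r5:4
  c2: issue SUB r0<-Add2  regs: r0:Add2,r1:3,r2:9,r3:2,r4:Add1,r5:4
  c3: CDB Add1=12; issue MUL r5<-Mul1  regs: r0:Add2,r1:3,r2:9,r3:2,r4:12,r5:Mul1
  c4: CDB Add2=-6; issue ADD r2<-Add1  regs: r0:-6,r1:3,r2:Add1,r3:2,r4:12,r5:Mul1
  c5: issue MUL r2<-Mul2  regs: r0:-6,r1:3,r2:Mul2,r3:2,r4:12,r5:Mul1
  c6: CDB Add1=-3; stall  regs: r0:-6,r1:3,r2:Mul2,r3:2,r4:12,r5:Mul1
  c7: CDB Mul1=48; issue MUL r2<-Mul1  regs: r0:-6,r1:3,r2:Mul1,r3:2,r4:12,r5:48
  c8: issue ADD r5<-Add1  regs: r0:-6,r1:3,r2:Mul1,r3:2,r4:12,r5:Add1
  c9: CDB Mul2=4; issue MUL r2<-Mul2  regs: r0:-6,r1:3,r2:Mul2,r3:2,r4:12,r5:Add1
  c10: CDB Add1=15; issue SUB r4<-Add1  regs: r0:-6,r1:3,r2:Mul2,r3:2,r4:Add1,r5:15
  c11: CDB Mul1=2304; issue SUB r1<-Add2  regs: r0:-6,r1:Add2,r2:Mul2,r3:2,r4:Add1,r5:15
  c12: CDB Add1=-13  regs: r0:-6,r1:Add2,r2:Mul2,r3:2,r4:-13,r5:15
  c13: -  regs: r0:-6,r1:Add2,r2:Mul2,r3:2,r4:-13,r5:15
  c14: CDB Add2=-7  regs: r0:-6,r1:-7,r2:Mul2,r3:2,r4:-13,r5:15
  c15: CDB Mul2=6912  regs: r0:-6,r1:-7,r2:6912,r3:2,r4:-13,r5:15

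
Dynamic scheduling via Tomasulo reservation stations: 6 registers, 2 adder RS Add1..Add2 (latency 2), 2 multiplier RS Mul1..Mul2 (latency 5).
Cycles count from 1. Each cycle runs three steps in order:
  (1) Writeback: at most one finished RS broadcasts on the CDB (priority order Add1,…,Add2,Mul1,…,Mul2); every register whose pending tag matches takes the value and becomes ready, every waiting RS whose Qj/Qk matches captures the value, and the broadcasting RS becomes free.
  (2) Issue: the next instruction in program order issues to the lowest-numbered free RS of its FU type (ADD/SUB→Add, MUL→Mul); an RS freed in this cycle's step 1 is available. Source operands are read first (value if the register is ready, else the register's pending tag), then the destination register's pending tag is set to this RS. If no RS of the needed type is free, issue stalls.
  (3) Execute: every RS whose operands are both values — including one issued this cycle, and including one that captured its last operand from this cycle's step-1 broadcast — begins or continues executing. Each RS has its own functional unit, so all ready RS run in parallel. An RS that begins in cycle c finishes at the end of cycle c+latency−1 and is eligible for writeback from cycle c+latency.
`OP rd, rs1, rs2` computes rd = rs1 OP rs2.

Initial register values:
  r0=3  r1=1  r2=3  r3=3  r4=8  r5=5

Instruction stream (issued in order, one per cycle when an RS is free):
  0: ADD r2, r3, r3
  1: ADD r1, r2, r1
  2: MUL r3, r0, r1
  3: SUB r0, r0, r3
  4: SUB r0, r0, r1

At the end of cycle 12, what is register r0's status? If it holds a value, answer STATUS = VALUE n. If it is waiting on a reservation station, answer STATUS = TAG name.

STATUS = TAG Add2

c1: issue ADD r2<-Add1 | r0:3,r1:1,r2:Add1,r3:3,r4:8,r5:5
c2: issue ADD r1<-Add2 | r0:3,r1:Add2,r2:Add1,r3:3,r4:8,r5:5
c3: CDB Add1=6; issue MUL r3<-Mul1 | r0:3,r1:Add2,r2:6,r3:Mul1,r4:8,r5:5
c4: issue SUB r0<-Add1 | r0:Add1,r1:Add2,r2:6,r3:Mul1,r4:8,r5:5
c5: CDB Add2=7; issue SUB r0<-Add2 | r0:Add2,r1:7,r2:6,r3:Mul1,r4:8,r5:5
c6: - | r0:Add2,r1:7,r2:6,r3:Mul1,r4:8,r5:5
c7: - | r0:Add2,r1:7,r2:6,r3:Mul1,r4:8,r5:5
c8: - | r0:Add2,r1:7,r2:6,r3:Mul1,r4:8,r5:5
c9: - | r0:Add2,r1:7,r2:6,r3:Mul1,r4:8,r5:5
c10: CDB Mul1=21 | r0:Add2,r1:7,r2:6,r3:21,r4:8,r5:5
c11: - | r0:Add2,r1:7,r2:6,r3:21,r4:8,r5:5
c12: CDB Add1=-18 | r0:Add2,r1:7,r2:6,r3:21,r4:8,r5:5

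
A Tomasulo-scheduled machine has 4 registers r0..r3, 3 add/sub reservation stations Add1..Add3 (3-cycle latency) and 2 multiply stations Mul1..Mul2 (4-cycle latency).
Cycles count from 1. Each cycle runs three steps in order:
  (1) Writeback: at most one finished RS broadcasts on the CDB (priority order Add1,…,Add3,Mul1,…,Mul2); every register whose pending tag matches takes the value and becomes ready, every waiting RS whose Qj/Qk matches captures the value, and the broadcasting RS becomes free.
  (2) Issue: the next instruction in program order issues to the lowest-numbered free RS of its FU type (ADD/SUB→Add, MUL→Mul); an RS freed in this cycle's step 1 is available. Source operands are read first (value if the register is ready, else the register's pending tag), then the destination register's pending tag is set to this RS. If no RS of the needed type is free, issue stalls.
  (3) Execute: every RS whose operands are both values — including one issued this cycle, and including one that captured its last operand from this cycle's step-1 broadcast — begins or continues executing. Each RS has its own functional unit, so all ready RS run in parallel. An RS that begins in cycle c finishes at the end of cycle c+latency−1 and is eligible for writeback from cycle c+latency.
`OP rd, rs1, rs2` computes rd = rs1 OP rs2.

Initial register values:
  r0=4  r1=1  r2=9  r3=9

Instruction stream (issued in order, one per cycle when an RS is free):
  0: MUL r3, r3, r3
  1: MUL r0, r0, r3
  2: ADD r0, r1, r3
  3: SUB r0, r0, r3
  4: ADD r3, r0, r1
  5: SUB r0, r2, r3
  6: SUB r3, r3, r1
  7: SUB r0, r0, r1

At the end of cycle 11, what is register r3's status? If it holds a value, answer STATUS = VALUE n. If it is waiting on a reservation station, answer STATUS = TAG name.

c1: issue MUL r3<-Mul1 | r0:4,r1:1,r2:9,r3:Mul1
c2: issue MUL r0<-Mul2 | r0:Mul2,r1:1,r2:9,r3:Mul1
c3: issue ADD r0<-Add1 | r0:Add1,r1:1,r2:9,r3:Mul1
c4: issue SUB r0<-Add2 | r0:Add2,r1:1,r2:9,r3:Mul1
c5: CDB Mul1=81; issue ADD r3<-Add3 | r0:Add2,r1:1,r2:9,r3:Add3
c6: stall | r0:Add2,r1:1,r2:9,r3:Add3
c7: stall | r0:Add2,r1:1,r2:9,r3:Add3
c8: CDB Add1=82; issue SUB r0<-Add1 | r0:Add1,r1:1,r2:9,r3:Add3
c9: CDB Mul2=324; stall | r0:Add1,r1:1,r2:9,r3:Add3
c10: stall | r0:Add1,r1:1,r2:9,r3:Add3
c11: CDB Add2=1; issue SUB r3<-Add2 | r0:Add1,r1:1,r2:9,r3:Add2

STATUS = TAG Add2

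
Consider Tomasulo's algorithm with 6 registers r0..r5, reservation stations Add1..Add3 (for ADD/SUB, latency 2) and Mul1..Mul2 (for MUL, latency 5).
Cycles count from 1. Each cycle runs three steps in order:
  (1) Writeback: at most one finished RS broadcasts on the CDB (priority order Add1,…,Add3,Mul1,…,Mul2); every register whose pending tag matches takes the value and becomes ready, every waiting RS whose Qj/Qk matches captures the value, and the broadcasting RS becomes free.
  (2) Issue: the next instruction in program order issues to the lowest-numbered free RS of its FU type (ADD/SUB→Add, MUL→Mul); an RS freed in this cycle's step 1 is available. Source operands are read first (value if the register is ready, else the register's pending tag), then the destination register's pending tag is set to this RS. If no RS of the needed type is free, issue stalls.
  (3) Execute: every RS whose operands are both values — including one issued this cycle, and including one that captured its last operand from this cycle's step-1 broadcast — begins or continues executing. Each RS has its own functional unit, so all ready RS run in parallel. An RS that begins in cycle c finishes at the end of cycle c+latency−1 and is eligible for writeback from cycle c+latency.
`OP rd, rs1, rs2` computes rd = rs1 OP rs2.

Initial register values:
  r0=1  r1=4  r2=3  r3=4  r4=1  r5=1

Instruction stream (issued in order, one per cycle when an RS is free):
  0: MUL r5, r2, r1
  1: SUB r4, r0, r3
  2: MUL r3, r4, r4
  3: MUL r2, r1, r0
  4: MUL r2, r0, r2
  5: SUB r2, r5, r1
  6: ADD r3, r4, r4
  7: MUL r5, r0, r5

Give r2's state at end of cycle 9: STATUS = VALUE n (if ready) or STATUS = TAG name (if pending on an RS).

  c1: issue MUL r5<-Mul1  regs: r0:1,r1:4,r2:3,r3:4,r4:1,r5:Mul1
  c2: issue SUB r4<-Add1  regs: r0:1,r1:4,r2:3,r3:4,r4:Add1,r5:Mul1
  c3: issue MUL r3<-Mul2  regs: r0:1,r1:4,r2:3,r3:Mul2,r4:Add1,r5:Mul1
  c4: CDB Add1=-3; stall  regs: r0:1,r1:4,r2:3,r3:Mul2,r4:-3,r5:Mul1
  c5: stall  regs: r0:1,r1:4,r2:3,r3:Mul2,r4:-3,r5:Mul1
  c6: CDB Mul1=12; issue MUL r2<-Mul1  regs: r0:1,r1:4,r2:Mul1,r3:Mul2,r4:-3,r5:12
  c7: stall  regs: r0:1,r1:4,r2:Mul1,r3:Mul2,r4:-3,r5:12
  c8: stall  regs: r0:1,r1:4,r2:Mul1,r3:Mul2,r4:-3,r5:12
  c9: CDB Mul2=9; issue MUL r2<-Mul2  regs: r0:1,r1:4,r2:Mul2,r3:9,r4:-3,r5:12

STATUS = TAG Mul2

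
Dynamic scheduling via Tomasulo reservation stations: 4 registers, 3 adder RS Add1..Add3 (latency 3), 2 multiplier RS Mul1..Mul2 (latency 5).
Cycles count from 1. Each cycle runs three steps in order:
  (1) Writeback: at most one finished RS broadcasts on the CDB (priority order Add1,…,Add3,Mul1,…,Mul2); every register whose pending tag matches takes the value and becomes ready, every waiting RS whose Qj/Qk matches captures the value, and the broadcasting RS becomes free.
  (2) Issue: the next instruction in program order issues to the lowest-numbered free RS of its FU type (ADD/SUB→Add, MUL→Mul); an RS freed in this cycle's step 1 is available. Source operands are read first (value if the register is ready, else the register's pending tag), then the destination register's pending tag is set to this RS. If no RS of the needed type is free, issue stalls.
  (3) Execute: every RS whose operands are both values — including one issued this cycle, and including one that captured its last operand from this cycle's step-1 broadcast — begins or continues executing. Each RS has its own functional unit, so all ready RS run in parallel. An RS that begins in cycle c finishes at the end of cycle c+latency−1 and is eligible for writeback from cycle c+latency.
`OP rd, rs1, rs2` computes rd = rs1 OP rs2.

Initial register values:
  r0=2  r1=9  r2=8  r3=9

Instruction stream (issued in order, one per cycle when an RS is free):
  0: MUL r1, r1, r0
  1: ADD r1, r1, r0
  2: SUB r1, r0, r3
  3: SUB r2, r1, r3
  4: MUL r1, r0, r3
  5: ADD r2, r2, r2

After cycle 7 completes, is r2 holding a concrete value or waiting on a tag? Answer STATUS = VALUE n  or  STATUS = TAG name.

STATUS = TAG Add2

  c1: issue MUL r1<-Mul1  regs: r0:2,r1:Mul1,r2:8,r3:9
  c2: issue ADD r1<-Add1  regs: r0:2,r1:Add1,r2:8,r3:9
  c3: issue SUB r1<-Add2  regs: r0:2,r1:Add2,r2:8,r3:9
  c4: issue SUB r2<-Add3  regs: r0:2,r1:Add2,r2:Add3,r3:9
  c5: issue MUL r1<-Mul2  regs: r0:2,r1:Mul2,r2:Add3,r3:9
  c6: CDB Add2=-7; issue ADD r2<-Add2  regs: r0:2,r1:Mul2,r2:Add2,r3:9
  c7: CDB Mul1=18  regs: r0:2,r1:Mul2,r2:Add2,r3:9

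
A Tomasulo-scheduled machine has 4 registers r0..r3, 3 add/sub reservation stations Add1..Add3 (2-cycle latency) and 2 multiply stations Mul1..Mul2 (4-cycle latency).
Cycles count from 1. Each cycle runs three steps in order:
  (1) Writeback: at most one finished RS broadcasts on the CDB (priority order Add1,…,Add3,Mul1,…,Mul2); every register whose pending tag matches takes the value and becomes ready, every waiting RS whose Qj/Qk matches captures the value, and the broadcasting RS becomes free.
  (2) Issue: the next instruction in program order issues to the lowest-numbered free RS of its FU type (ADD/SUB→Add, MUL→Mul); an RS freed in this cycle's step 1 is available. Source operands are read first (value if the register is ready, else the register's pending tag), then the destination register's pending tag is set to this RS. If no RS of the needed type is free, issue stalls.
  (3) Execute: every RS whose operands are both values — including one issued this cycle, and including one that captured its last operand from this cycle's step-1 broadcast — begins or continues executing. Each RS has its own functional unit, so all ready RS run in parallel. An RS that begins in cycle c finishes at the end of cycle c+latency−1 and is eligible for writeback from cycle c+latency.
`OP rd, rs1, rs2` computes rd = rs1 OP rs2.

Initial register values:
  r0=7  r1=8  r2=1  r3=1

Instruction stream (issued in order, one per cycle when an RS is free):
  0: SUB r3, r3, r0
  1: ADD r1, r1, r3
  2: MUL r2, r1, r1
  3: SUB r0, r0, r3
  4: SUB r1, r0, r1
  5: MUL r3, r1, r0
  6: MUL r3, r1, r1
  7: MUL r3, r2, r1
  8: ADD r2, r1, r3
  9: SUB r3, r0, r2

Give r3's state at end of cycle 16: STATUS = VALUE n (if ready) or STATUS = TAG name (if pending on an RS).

cycle 1: issue SUB r3<-Add1 // r0:7,r1:8,r2:1,r3:Add1
cycle 2: issue ADD r1<-Add2 // r0:7,r1:Add2,r2:1,r3:Add1
cycle 3: CDB Add1=-6; issue MUL r2<-Mul1 // r0:7,r1:Add2,r2:Mul1,r3:-6
cycle 4: issue SUB r0<-Add1 // r0:Add1,r1:Add2,r2:Mul1,r3:-6
cycle 5: CDB Add2=2; issue SUB r1<-Add2 // r0:Add1,r1:Add2,r2:Mul1,r3:-6
cycle 6: CDB Add1=13; issue MUL r3<-Mul2 // r0:13,r1:Add2,r2:Mul1,r3:Mul2
cycle 7: stall // r0:13,r1:Add2,r2:Mul1,r3:Mul2
cycle 8: CDB Add2=11; stall // r0:13,r1:11,r2:Mul1,r3:Mul2
cycle 9: CDB Mul1=4; issue MUL r3<-Mul1 // r0:13,r1:11,r2:4,r3:Mul1
cycle 10: stall // r0:13,r1:11,r2:4,r3:Mul1
cycle 11: stall // r0:13,r1:11,r2:4,r3:Mul1
cycle 12: CDB Mul2=143; issue MUL r3<-Mul2 // r0:13,r1:11,r2:4,r3:Mul2
cycle 13: CDB Mul1=121; issue ADD r2<-Add1 // r0:13,r1:11,r2:Add1,r3:Mul2
cycle 14: issue SUB r3<-Add2 // r0:13,r1:11,r2:Add1,r3:Add2
cycle 15: - // r0:13,r1:11,r2:Add1,r3:Add2
cycle 16: CDB Mul2=44 // r0:13,r1:11,r2:Add1,r3:Add2

STATUS = TAG Add2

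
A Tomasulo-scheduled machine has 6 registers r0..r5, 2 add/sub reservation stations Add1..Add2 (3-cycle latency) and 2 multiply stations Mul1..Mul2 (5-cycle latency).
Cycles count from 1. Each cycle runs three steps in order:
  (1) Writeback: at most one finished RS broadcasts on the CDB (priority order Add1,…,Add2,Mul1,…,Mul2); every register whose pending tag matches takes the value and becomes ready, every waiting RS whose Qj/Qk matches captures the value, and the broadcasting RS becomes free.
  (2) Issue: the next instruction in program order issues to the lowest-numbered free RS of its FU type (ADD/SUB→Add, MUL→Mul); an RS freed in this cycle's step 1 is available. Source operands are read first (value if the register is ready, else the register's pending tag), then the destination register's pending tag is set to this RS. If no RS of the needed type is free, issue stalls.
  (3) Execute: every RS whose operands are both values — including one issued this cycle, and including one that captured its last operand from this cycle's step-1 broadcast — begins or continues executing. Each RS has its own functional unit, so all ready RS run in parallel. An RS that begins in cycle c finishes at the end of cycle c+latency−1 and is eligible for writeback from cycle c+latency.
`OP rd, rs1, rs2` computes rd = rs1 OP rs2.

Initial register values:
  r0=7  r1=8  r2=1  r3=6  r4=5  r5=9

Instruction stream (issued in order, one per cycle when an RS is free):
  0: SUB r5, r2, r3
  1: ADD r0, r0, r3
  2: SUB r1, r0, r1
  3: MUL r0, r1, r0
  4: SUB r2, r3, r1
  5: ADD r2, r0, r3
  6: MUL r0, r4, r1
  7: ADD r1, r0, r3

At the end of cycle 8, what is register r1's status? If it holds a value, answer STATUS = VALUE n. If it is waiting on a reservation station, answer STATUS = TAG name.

  c1: issue SUB r5<-Add1  regs: r0:7,r1:8,r2:1,r3:6,r4:5,r5:Add1
  c2: issue ADD r0<-Add2  regs: r0:Add2,r1:8,r2:1,r3:6,r4:5,r5:Add1
  c3: stall  regs: r0:Add2,r1:8,r2:1,r3:6,r4:5,r5:Add1
  c4: CDB Add1=-5; issue SUB r1<-Add1  regs: r0:Add2,r1:Add1,r2:1,r3:6,r4:5,r5:-5
  c5: CDB Add2=13; issue MUL r0<-Mul1  regs: r0:Mul1,r1:Add1,r2:1,r3:6,r4:5,r5:-5
  c6: issue SUB r2<-Add2  regs: r0:Mul1,r1:Add1,r2:Add2,r3:6,r4:5,r5:-5
  c7: stall  regs: r0:Mul1,r1:Add1,r2:Add2,r3:6,r4:5,r5:-5
  c8: CDB Add1=5; issue ADD r2<-Add1  regs: r0:Mul1,r1:5,r2:Add1,r3:6,r4:5,r5:-5

STATUS = VALUE 5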